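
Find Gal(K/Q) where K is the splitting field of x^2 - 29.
Gal(K/Q) = Z/2Z (cyclic of order 2)

x^2 - 29 is irreducible over Q since 29 is not a rational square. The splitting field Q(sqrt(29)) has degree 2 over Q, and its unique nontrivial automorphism is sqrt(29) ↦ -sqrt(29). Hence Gal(Q(sqrt(29))/Q) = Z/2Z.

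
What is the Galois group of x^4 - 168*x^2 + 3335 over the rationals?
Gal(K/Q) = V_4 (Klein four-group, Z/2Z × Z/2Z)

f factors as (x^2 - 23)(x^2 - 145), so the splitting field is K = Q(sqrt(23), sqrt(145)). The elements 23, 145, 3335 are all non-squares in Q, so sqrt(23) and sqrt(145) generate independent quadratic extensions. Thus [K:Q] = 4 and Gal(K/Q) is generated by the two order-2 automorphisms sqrt(23) ↦ -sqrt(23) and sqrt(145) ↦ -sqrt(145), giving V_4.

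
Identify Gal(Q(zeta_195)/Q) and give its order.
|Gal(Q(zeta_195)/Q)| = phi(195) = 96; group ≅ (Z/195Z)^* ≅ Z/2Z × Z/4Z × Z/12Z

The n-th cyclotomic polynomial Φ_195(x) is the minimal polynomial of zeta_195 over Q and has degree phi(195) = 96. So Q(zeta_195) is a degree-96 Galois extension with Galois group (Z/195Z)^*. By CRT, (Z/195Z)^* ≅ (Z/3Z)^* × (Z/5Z)^* × (Z/13Z)^*. Each prime-power unit group is (Z/3Z)^* ≅ Z/2Z; (Z/5Z)^* ≅ Z/4Z; (Z/13Z)^* ≅ Z/12Z. Hence Gal(Q(zeta_195)/Q) ≅ Z/2Z × Z/4Z × Z/12Z.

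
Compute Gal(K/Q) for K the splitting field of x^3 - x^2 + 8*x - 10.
Gal(K/Q) = S_3 (symmetric group of order 6)

Compute the discriminant of x^3 + (-1)*x^2 + (8)*x + (-10): Δ = -3284. Since Δ is not a rational square, the Galois group is not contained in A_3; it must be the full S_3 (irreducibility of the cubic rules out anything smaller).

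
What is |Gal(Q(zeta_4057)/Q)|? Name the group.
|Gal(Q(zeta_4057)/Q)| = phi(4057) = 4056; group ≅ (Z/4057Z)^* ≅ Z/4056Z

The n-th cyclotomic polynomial Φ_4057(x) is the minimal polynomial of zeta_4057 over Q and has degree phi(4057) = 4056. So Q(zeta_4057) is a degree-4056 Galois extension with Galois group (Z/4057Z)^*. (Z/4057Z)^* is cyclic since 4057 is an odd prime power (or 4). Hence Gal(Q(zeta_4057)/Q) ≅ Z/4056Z.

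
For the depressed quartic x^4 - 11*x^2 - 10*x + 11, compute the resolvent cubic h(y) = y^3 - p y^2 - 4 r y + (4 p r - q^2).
h(y) = y^3 + 11*y^2 - 44*y - 584

Identify coefficients: p = -11, q = -10, r = 11.
Plug into h(y) = y^3 - p y^2 - 4 r y + (4 p r - q^2):
  h(y) = y^3 - (-11) y^2 - 4*(11) y + (4*(-11)*(11) - (-10)^2)
       = y^3 + (11) y^2 + (-44) y + (-584).
Simplifying: h(y) = y^3 + 11*y^2 - 44*y - 584.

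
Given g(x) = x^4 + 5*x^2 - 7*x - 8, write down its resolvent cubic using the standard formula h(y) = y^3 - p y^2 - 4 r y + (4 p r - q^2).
h(y) = y^3 - 5*y^2 + 32*y - 209

Identify coefficients: p = 5, q = -7, r = -8.
Plug into h(y) = y^3 - p y^2 - 4 r y + (4 p r - q^2):
  h(y) = y^3 - (5) y^2 - 4*(-8) y + (4*(5)*(-8) - (-7)^2)
       = y^3 + (-5) y^2 + (32) y + (-209).
Simplifying: h(y) = y^3 - 5*y^2 + 32*y - 209.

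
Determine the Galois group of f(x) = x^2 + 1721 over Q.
Gal(K/Q) = Z/2Z (cyclic of order 2)

x^2 + 1721 is irreducible over Q since -1721 is not a rational square. The splitting field Q(sqrt(-1721)) has degree 2 over Q, and its unique nontrivial automorphism is sqrt(-1721) ↦ -sqrt(-1721). Hence Gal(Q(sqrt(-1721))/Q) = Z/2Z.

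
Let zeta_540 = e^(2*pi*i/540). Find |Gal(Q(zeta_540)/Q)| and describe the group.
|Gal(Q(zeta_540)/Q)| = phi(540) = 144; group ≅ (Z/540Z)^* ≅ Z/2Z × Z/4Z × Z/18Z

The n-th cyclotomic polynomial Φ_540(x) is the minimal polynomial of zeta_540 over Q and has degree phi(540) = 144. So Q(zeta_540) is a degree-144 Galois extension with Galois group (Z/540Z)^*. By CRT, (Z/540Z)^* ≅ (Z/4Z)^* × (Z/27Z)^* × (Z/5Z)^*. Each prime-power unit group is (Z/4Z)^* ≅ Z/2Z; (Z/27Z)^* ≅ Z/18Z; (Z/5Z)^* ≅ Z/4Z. Hence Gal(Q(zeta_540)/Q) ≅ Z/2Z × Z/4Z × Z/18Z.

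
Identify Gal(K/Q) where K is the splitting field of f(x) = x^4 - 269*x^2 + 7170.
Gal(K/Q) = V_4 (Klein four-group, Z/2Z × Z/2Z)

f factors as (x^2 - 239)(x^2 - 30), so the splitting field is K = Q(sqrt(239), sqrt(30)). The elements 239, 30, 7170 are all non-squares in Q, so sqrt(239) and sqrt(30) generate independent quadratic extensions. Thus [K:Q] = 4 and Gal(K/Q) is generated by the two order-2 automorphisms sqrt(239) ↦ -sqrt(239) and sqrt(30) ↦ -sqrt(30), giving V_4.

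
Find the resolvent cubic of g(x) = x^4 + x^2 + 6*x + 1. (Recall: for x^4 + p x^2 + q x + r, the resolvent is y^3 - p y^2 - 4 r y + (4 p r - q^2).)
h(y) = y^3 - y^2 - 4*y - 32

Identify coefficients: p = 1, q = 6, r = 1.
Plug into h(y) = y^3 - p y^2 - 4 r y + (4 p r - q^2):
  h(y) = y^3 - (1) y^2 - 4*(1) y + (4*(1)*(1) - (6)^2)
       = y^3 + (-1) y^2 + (-4) y + (-32).
Simplifying: h(y) = y^3 - y^2 - 4*y - 32.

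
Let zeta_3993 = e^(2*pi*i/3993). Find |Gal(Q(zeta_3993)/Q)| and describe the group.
|Gal(Q(zeta_3993)/Q)| = phi(3993) = 2420; group ≅ (Z/3993Z)^* ≅ Z/2Z × Z/1210Z

The n-th cyclotomic polynomial Φ_3993(x) is the minimal polynomial of zeta_3993 over Q and has degree phi(3993) = 2420. So Q(zeta_3993) is a degree-2420 Galois extension with Galois group (Z/3993Z)^*. By CRT, (Z/3993Z)^* ≅ (Z/3Z)^* × (Z/1331Z)^*. Each prime-power unit group is (Z/3Z)^* ≅ Z/2Z; (Z/1331Z)^* ≅ Z/1210Z. Hence Gal(Q(zeta_3993)/Q) ≅ Z/2Z × Z/1210Z.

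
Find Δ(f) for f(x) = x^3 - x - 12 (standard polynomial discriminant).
Δ = -3884

For a depressed cubic x^3 + p x + q the discriminant is Δ = -4 p^3 - 27 q^2 = -4*(-1)^3 - 27*(-12)^2 = 4 - 3888 = -3884.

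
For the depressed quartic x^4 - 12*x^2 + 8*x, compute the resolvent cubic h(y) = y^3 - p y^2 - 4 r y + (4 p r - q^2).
h(y) = y^3 + 12*y^2 - 64

Identify coefficients: p = -12, q = 8, r = 0.
Plug into h(y) = y^3 - p y^2 - 4 r y + (4 p r - q^2):
  h(y) = y^3 - (-12) y^2 - 4*(0) y + (4*(-12)*(0) - (8)^2)
       = y^3 + (12) y^2 + (0) y + (-64).
Simplifying: h(y) = y^3 + 12*y^2 - 64.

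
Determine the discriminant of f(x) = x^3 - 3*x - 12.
Δ = -3780

For a depressed cubic x^3 + p x + q the discriminant is Δ = -4 p^3 - 27 q^2 = -4*(-3)^3 - 27*(-12)^2 = 108 - 3888 = -3780.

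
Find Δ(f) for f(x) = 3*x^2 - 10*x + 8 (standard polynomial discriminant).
Δ = 4

For a quadratic a x^2 + b x + c the discriminant is Δ = b^2 - 4ac = (-10)^2 - 4*(3)*(8) = 100 - (96) = 4.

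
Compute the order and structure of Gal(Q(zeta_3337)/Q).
|Gal(Q(zeta_3337)/Q)| = phi(3337) = 3220; group ≅ (Z/3337Z)^* ≅ Z/46Z × Z/70Z

The n-th cyclotomic polynomial Φ_3337(x) is the minimal polynomial of zeta_3337 over Q and has degree phi(3337) = 3220. So Q(zeta_3337) is a degree-3220 Galois extension with Galois group (Z/3337Z)^*. By CRT, (Z/3337Z)^* ≅ (Z/47Z)^* × (Z/71Z)^*. Each prime-power unit group is (Z/47Z)^* ≅ Z/46Z; (Z/71Z)^* ≅ Z/70Z. Hence Gal(Q(zeta_3337)/Q) ≅ Z/46Z × Z/70Z.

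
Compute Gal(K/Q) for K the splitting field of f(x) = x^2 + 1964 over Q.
Gal(K/Q) = Z/2Z (cyclic of order 2)

x^2 + 1964 is irreducible over Q since -1964 is not a rational square. The splitting field Q(sqrt(-1964)) has degree 2 over Q, and its unique nontrivial automorphism is sqrt(-1964) ↦ -sqrt(-1964). Hence Gal(Q(sqrt(-1964))/Q) = Z/2Z.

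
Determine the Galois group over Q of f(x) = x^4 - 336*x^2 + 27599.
Gal(K/Q) = V_4 (Klein four-group, Z/2Z × Z/2Z)

f factors as (x^2 - 143)(x^2 - 193), so the splitting field is K = Q(sqrt(143), sqrt(193)). The elements 143, 193, 27599 are all non-squares in Q, so sqrt(143) and sqrt(193) generate independent quadratic extensions. Thus [K:Q] = 4 and Gal(K/Q) is generated by the two order-2 automorphisms sqrt(143) ↦ -sqrt(143) and sqrt(193) ↦ -sqrt(193), giving V_4.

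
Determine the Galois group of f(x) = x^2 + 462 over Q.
Gal(K/Q) = Z/2Z (cyclic of order 2)

x^2 + 462 is irreducible over Q since -462 is not a rational square. The splitting field Q(sqrt(-462)) has degree 2 over Q, and its unique nontrivial automorphism is sqrt(-462) ↦ -sqrt(-462). Hence Gal(Q(sqrt(-462))/Q) = Z/2Z.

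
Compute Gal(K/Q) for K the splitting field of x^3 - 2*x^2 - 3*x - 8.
Gal(K/Q) = S_3 (symmetric group of order 6)

Compute the discriminant of x^3 + (-2)*x^2 + (-3)*x + (-8): Δ = -2704. Since Δ is not a rational square, the Galois group is not contained in A_3; it must be the full S_3 (irreducibility of the cubic rules out anything smaller).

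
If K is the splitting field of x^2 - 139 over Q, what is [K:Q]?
[K:Q] = 2

The polynomial x^2 - 139 is irreducible over Q since 139 is not a perfect square. Its splitting field is Q(sqrt(139)), which has degree 2 over Q.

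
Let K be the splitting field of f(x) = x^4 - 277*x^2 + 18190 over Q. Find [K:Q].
[K:Q] = 4

f factors as (x^2 - 107)(x^2 - 170); the splitting field is K = Q(sqrt(107), sqrt(170)). Since 107, 170, and 18190 are all non-squares in Q, the three subfields Q(sqrt(107)), Q(sqrt(170)), Q(sqrt(18190)) are distinct degree-2 extensions, so [K:Q] = 4 (Klein four Galois group).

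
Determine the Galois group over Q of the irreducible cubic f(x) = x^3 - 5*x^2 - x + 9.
Gal(K/Q) = S_3 (symmetric group of order 6)

Compute the discriminant of x^3 + (-5)*x^2 + (-1)*x + (9): Δ = 3152. Since Δ is not a rational square, the Galois group is not contained in A_3; it must be the full S_3 (irreducibility of the cubic rules out anything smaller).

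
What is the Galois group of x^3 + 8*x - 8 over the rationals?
Gal(K/Q) = S_3 (symmetric group of order 6)

Compute the discriminant of x^3 + (0)*x^2 + (8)*x + (-8): Δ = -3776. Since Δ is not a rational square, the Galois group is not contained in A_3; it must be the full S_3 (irreducibility of the cubic rules out anything smaller).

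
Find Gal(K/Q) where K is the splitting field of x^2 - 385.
Gal(K/Q) = Z/2Z (cyclic of order 2)

x^2 - 385 is irreducible over Q since 385 is not a rational square. The splitting field Q(sqrt(385)) has degree 2 over Q, and its unique nontrivial automorphism is sqrt(385) ↦ -sqrt(385). Hence Gal(Q(sqrt(385))/Q) = Z/2Z.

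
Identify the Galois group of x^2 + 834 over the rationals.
Gal(K/Q) = Z/2Z (cyclic of order 2)

x^2 + 834 is irreducible over Q since -834 is not a rational square. The splitting field Q(sqrt(-834)) has degree 2 over Q, and its unique nontrivial automorphism is sqrt(-834) ↦ -sqrt(-834). Hence Gal(Q(sqrt(-834))/Q) = Z/2Z.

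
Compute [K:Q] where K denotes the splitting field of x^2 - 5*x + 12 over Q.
[K:Q] = 2

The discriminant of x^2 + (-5)*x + (12) is b^2 - 4c = 25 - (48) = -23. Since -23 is not a perfect square in Q, the polynomial is irreducible over Q. Its two roots generate a degree-2 extension, so [K:Q] = 2.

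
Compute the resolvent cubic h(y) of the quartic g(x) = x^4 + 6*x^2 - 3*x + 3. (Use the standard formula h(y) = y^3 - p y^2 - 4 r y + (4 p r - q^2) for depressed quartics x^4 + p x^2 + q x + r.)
h(y) = y^3 - 6*y^2 - 12*y + 63

Identify coefficients: p = 6, q = -3, r = 3.
Plug into h(y) = y^3 - p y^2 - 4 r y + (4 p r - q^2):
  h(y) = y^3 - (6) y^2 - 4*(3) y + (4*(6)*(3) - (-3)^2)
       = y^3 + (-6) y^2 + (-12) y + (63).
Simplifying: h(y) = y^3 - 6*y^2 - 12*y + 63.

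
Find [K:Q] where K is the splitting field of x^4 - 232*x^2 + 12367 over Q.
[K:Q] = 4

f factors as (x^2 - 149)(x^2 - 83); the splitting field is K = Q(sqrt(149), sqrt(83)). Since 149, 83, and 12367 are all non-squares in Q, the three subfields Q(sqrt(149)), Q(sqrt(83)), Q(sqrt(12367)) are distinct degree-2 extensions, so [K:Q] = 4 (Klein four Galois group).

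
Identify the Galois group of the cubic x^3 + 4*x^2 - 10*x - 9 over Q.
Gal(K/Q) = S_3 (symmetric group of order 6)

Compute the discriminant of x^3 + (4)*x^2 + (-10)*x + (-9): Δ = 12197. Since Δ is not a rational square, the Galois group is not contained in A_3; it must be the full S_3 (irreducibility of the cubic rules out anything smaller).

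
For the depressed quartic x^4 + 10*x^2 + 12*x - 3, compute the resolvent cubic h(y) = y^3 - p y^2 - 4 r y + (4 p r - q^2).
h(y) = y^3 - 10*y^2 + 12*y - 264

Identify coefficients: p = 10, q = 12, r = -3.
Plug into h(y) = y^3 - p y^2 - 4 r y + (4 p r - q^2):
  h(y) = y^3 - (10) y^2 - 4*(-3) y + (4*(10)*(-3) - (12)^2)
       = y^3 + (-10) y^2 + (12) y + (-264).
Simplifying: h(y) = y^3 - 10*y^2 + 12*y - 264.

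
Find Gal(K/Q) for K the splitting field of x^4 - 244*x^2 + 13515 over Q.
Gal(K/Q) = V_4 (Klein four-group, Z/2Z × Z/2Z)

f factors as (x^2 - 159)(x^2 - 85), so the splitting field is K = Q(sqrt(159), sqrt(85)). The elements 159, 85, 13515 are all non-squares in Q, so sqrt(159) and sqrt(85) generate independent quadratic extensions. Thus [K:Q] = 4 and Gal(K/Q) is generated by the two order-2 automorphisms sqrt(159) ↦ -sqrt(159) and sqrt(85) ↦ -sqrt(85), giving V_4.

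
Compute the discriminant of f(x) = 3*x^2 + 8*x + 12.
Δ = -80

For a quadratic a x^2 + b x + c the discriminant is Δ = b^2 - 4ac = (8)^2 - 4*(3)*(12) = 64 - (144) = -80.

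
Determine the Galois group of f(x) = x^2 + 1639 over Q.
Gal(K/Q) = Z/2Z (cyclic of order 2)

x^2 + 1639 is irreducible over Q since -1639 is not a rational square. The splitting field Q(sqrt(-1639)) has degree 2 over Q, and its unique nontrivial automorphism is sqrt(-1639) ↦ -sqrt(-1639). Hence Gal(Q(sqrt(-1639))/Q) = Z/2Z.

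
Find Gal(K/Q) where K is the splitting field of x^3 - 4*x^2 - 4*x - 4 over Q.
Gal(K/Q) = S_3 (symmetric group of order 6)

Compute the discriminant of x^3 + (-4)*x^2 + (-4)*x + (-4): Δ = -2096. Since Δ is not a rational square, the Galois group is not contained in A_3; it must be the full S_3 (irreducibility of the cubic rules out anything smaller).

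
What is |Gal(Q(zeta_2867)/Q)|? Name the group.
|Gal(Q(zeta_2867)/Q)| = phi(2867) = 2760; group ≅ (Z/2867Z)^* ≅ Z/46Z × Z/60Z

The n-th cyclotomic polynomial Φ_2867(x) is the minimal polynomial of zeta_2867 over Q and has degree phi(2867) = 2760. So Q(zeta_2867) is a degree-2760 Galois extension with Galois group (Z/2867Z)^*. By CRT, (Z/2867Z)^* ≅ (Z/47Z)^* × (Z/61Z)^*. Each prime-power unit group is (Z/47Z)^* ≅ Z/46Z; (Z/61Z)^* ≅ Z/60Z. Hence Gal(Q(zeta_2867)/Q) ≅ Z/46Z × Z/60Z.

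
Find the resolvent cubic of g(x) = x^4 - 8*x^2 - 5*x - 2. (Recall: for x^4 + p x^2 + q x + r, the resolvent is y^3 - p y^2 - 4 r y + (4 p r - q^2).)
h(y) = y^3 + 8*y^2 + 8*y + 39

Identify coefficients: p = -8, q = -5, r = -2.
Plug into h(y) = y^3 - p y^2 - 4 r y + (4 p r - q^2):
  h(y) = y^3 - (-8) y^2 - 4*(-2) y + (4*(-8)*(-2) - (-5)^2)
       = y^3 + (8) y^2 + (8) y + (39).
Simplifying: h(y) = y^3 + 8*y^2 + 8*y + 39.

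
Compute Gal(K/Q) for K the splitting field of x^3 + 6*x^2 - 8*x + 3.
Gal(K/Q) = S_3 (symmetric group of order 6)

Compute the discriminant of x^3 + (6)*x^2 + (-8)*x + (3): Δ = -1075. Since Δ is not a rational square, the Galois group is not contained in A_3; it must be the full S_3 (irreducibility of the cubic rules out anything smaller).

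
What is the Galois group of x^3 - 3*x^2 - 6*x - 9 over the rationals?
Gal(K/Q) = S_3 (symmetric group of order 6)

Compute the discriminant of x^3 + (-3)*x^2 + (-6)*x + (-9): Δ = -4887. Since Δ is not a rational square, the Galois group is not contained in A_3; it must be the full S_3 (irreducibility of the cubic rules out anything smaller).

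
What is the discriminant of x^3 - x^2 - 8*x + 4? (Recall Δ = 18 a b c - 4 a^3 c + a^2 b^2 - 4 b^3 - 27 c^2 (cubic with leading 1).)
Δ = 2272

For x^3 + a x^2 + b x + c the discriminant is Δ = 18 a b c - 4 a^3 c + a^2 b^2 - 4 b^3 - 27 c^2.
Plug a = -1, b = -8, c = 4:
  18*(-1)*(-8)*(4) - 4*(-1)^3*(4) + (-1)^2*(-8)^2 - 4*(-8)^3 - 27*(4)^2
  = 576 + (16) + 64 + (2048) + (-432)
  = 2272.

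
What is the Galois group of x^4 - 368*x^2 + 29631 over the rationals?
Gal(K/Q) = V_4 (Klein four-group, Z/2Z × Z/2Z)

f factors as (x^2 - 119)(x^2 - 249), so the splitting field is K = Q(sqrt(119), sqrt(249)). The elements 119, 249, 29631 are all non-squares in Q, so sqrt(119) and sqrt(249) generate independent quadratic extensions. Thus [K:Q] = 4 and Gal(K/Q) is generated by the two order-2 automorphisms sqrt(119) ↦ -sqrt(119) and sqrt(249) ↦ -sqrt(249), giving V_4.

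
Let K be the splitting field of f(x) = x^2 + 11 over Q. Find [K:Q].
[K:Q] = 2

The discriminant of x^2 + (0)*x + (11) is b^2 - 4c = 0 - (44) = -44. Since -44 is not a perfect square in Q, the polynomial is irreducible over Q. Its two roots generate a degree-2 extension, so [K:Q] = 2.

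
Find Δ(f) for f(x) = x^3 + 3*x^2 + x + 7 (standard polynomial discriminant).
Δ = -1696

For x^3 + a x^2 + b x + c the discriminant is Δ = 18 a b c - 4 a^3 c + a^2 b^2 - 4 b^3 - 27 c^2.
Plug a = 3, b = 1, c = 7:
  18*(3)*(1)*(7) - 4*(3)^3*(7) + (3)^2*(1)^2 - 4*(1)^3 - 27*(7)^2
  = 378 + (-756) + 9 + (-4) + (-1323)
  = -1696.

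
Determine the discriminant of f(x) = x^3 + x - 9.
Δ = -2191

For a depressed cubic x^3 + p x + q the discriminant is Δ = -4 p^3 - 27 q^2 = -4*(1)^3 - 27*(-9)^2 = -4 - 2187 = -2191.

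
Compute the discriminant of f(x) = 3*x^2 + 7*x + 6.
Δ = -23

For a quadratic a x^2 + b x + c the discriminant is Δ = b^2 - 4ac = (7)^2 - 4*(3)*(6) = 49 - (72) = -23.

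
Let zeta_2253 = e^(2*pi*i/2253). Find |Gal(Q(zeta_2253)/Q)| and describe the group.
|Gal(Q(zeta_2253)/Q)| = phi(2253) = 1500; group ≅ (Z/2253Z)^* ≅ Z/2Z × Z/750Z

The n-th cyclotomic polynomial Φ_2253(x) is the minimal polynomial of zeta_2253 over Q and has degree phi(2253) = 1500. So Q(zeta_2253) is a degree-1500 Galois extension with Galois group (Z/2253Z)^*. By CRT, (Z/2253Z)^* ≅ (Z/3Z)^* × (Z/751Z)^*. Each prime-power unit group is (Z/3Z)^* ≅ Z/2Z; (Z/751Z)^* ≅ Z/750Z. Hence Gal(Q(zeta_2253)/Q) ≅ Z/2Z × Z/750Z.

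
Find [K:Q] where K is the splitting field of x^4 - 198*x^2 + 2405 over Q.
[K:Q] = 4

f factors as (x^2 - 13)(x^2 - 185); the splitting field is K = Q(sqrt(13), sqrt(185)). Since 13, 185, and 2405 are all non-squares in Q, the three subfields Q(sqrt(13)), Q(sqrt(185)), Q(sqrt(2405)) are distinct degree-2 extensions, so [K:Q] = 4 (Klein four Galois group).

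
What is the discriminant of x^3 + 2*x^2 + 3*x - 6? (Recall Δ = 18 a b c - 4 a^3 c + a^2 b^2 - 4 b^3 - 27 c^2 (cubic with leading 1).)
Δ = -1500

For x^3 + a x^2 + b x + c the discriminant is Δ = 18 a b c - 4 a^3 c + a^2 b^2 - 4 b^3 - 27 c^2.
Plug a = 2, b = 3, c = -6:
  18*(2)*(3)*(-6) - 4*(2)^3*(-6) + (2)^2*(3)^2 - 4*(3)^3 - 27*(-6)^2
  = -648 + (192) + 36 + (-108) + (-972)
  = -1500.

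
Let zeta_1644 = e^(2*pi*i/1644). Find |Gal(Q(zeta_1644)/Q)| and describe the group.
|Gal(Q(zeta_1644)/Q)| = phi(1644) = 544; group ≅ (Z/1644Z)^* ≅ Z/2Z × Z/2Z × Z/136Z

The n-th cyclotomic polynomial Φ_1644(x) is the minimal polynomial of zeta_1644 over Q and has degree phi(1644) = 544. So Q(zeta_1644) is a degree-544 Galois extension with Galois group (Z/1644Z)^*. By CRT, (Z/1644Z)^* ≅ (Z/4Z)^* × (Z/3Z)^* × (Z/137Z)^*. Each prime-power unit group is (Z/4Z)^* ≅ Z/2Z; (Z/3Z)^* ≅ Z/2Z; (Z/137Z)^* ≅ Z/136Z. Hence Gal(Q(zeta_1644)/Q) ≅ Z/2Z × Z/2Z × Z/136Z.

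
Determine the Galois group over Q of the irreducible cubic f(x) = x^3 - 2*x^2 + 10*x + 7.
Gal(K/Q) = S_3 (symmetric group of order 6)

Compute the discriminant of x^3 + (-2)*x^2 + (10)*x + (7): Δ = -7219. Since Δ is not a rational square, the Galois group is not contained in A_3; it must be the full S_3 (irreducibility of the cubic rules out anything smaller).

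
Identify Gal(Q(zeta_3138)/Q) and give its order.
|Gal(Q(zeta_3138)/Q)| = phi(3138) = 1044; group ≅ (Z/3138Z)^* ≅ Z/2Z × Z/522Z

The n-th cyclotomic polynomial Φ_3138(x) is the minimal polynomial of zeta_3138 over Q and has degree phi(3138) = 1044. So Q(zeta_3138) is a degree-1044 Galois extension with Galois group (Z/3138Z)^*. By CRT, (Z/3138Z)^* ≅ (Z/2Z)^* × (Z/3Z)^* × (Z/523Z)^*. Each prime-power unit group is (Z/2Z)^* ≅ trivial group (order 1); (Z/3Z)^* ≅ Z/2Z; (Z/523Z)^* ≅ Z/522Z. Hence Gal(Q(zeta_3138)/Q) ≅ Z/2Z × Z/522Z.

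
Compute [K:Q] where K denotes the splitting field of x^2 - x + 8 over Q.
[K:Q] = 2

The discriminant of x^2 + (-1)*x + (8) is b^2 - 4c = 1 - (32) = -31. Since -31 is not a perfect square in Q, the polynomial is irreducible over Q. Its two roots generate a degree-2 extension, so [K:Q] = 2.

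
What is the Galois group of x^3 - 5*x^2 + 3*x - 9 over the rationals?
Gal(K/Q) = S_3 (symmetric group of order 6)

Compute the discriminant of x^3 + (-5)*x^2 + (3)*x + (-9): Δ = -4140. Since Δ is not a rational square, the Galois group is not contained in A_3; it must be the full S_3 (irreducibility of the cubic rules out anything smaller).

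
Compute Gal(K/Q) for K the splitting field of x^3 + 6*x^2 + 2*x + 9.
Gal(K/Q) = S_3 (symmetric group of order 6)

Compute the discriminant of x^3 + (6)*x^2 + (2)*x + (9): Δ = -7907. Since Δ is not a rational square, the Galois group is not contained in A_3; it must be the full S_3 (irreducibility of the cubic rules out anything smaller).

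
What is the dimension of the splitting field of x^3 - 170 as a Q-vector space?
[K:Q] = 6

x^3 - 170 has one real root r = 170^(1/3) and two complex roots r*zeta_3, r*zeta_3^2 where zeta_3 = e^(2*pi*i/3). The splitting field is Q(r, zeta_3). [Q(r):Q] = 3 and [Q(zeta_3):Q] = 2 with gcd = 1, so [Q(r, zeta_3):Q] = 3 * 2 = 6.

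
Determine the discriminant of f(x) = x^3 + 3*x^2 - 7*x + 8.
Δ = -3803

For x^3 + a x^2 + b x + c the discriminant is Δ = 18 a b c - 4 a^3 c + a^2 b^2 - 4 b^3 - 27 c^2.
Plug a = 3, b = -7, c = 8:
  18*(3)*(-7)*(8) - 4*(3)^3*(8) + (3)^2*(-7)^2 - 4*(-7)^3 - 27*(8)^2
  = -3024 + (-864) + 441 + (1372) + (-1728)
  = -3803.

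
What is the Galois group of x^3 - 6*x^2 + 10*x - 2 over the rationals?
Gal(K/Q) = S_3 (symmetric group of order 6)

Compute the discriminant of x^3 + (-6)*x^2 + (10)*x + (-2): Δ = -76. Since Δ is not a rational square, the Galois group is not contained in A_3; it must be the full S_3 (irreducibility of the cubic rules out anything smaller).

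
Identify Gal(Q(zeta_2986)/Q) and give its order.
|Gal(Q(zeta_2986)/Q)| = phi(2986) = 1492; group ≅ (Z/2986Z)^* ≅ Z/1492Z

The n-th cyclotomic polynomial Φ_2986(x) is the minimal polynomial of zeta_2986 over Q and has degree phi(2986) = 1492. So Q(zeta_2986) is a degree-1492 Galois extension with Galois group (Z/2986Z)^*. By CRT, (Z/2986Z)^* ≅ (Z/2Z)^* × (Z/1493Z)^*. Each prime-power unit group is (Z/2Z)^* ≅ trivial group (order 1); (Z/1493Z)^* ≅ Z/1492Z. Hence Gal(Q(zeta_2986)/Q) ≅ Z/1492Z.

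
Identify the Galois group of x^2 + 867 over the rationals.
Gal(K/Q) = Z/2Z (cyclic of order 2)

x^2 + 867 is irreducible over Q since -867 is not a rational square. The splitting field Q(sqrt(-867)) has degree 2 over Q, and its unique nontrivial automorphism is sqrt(-867) ↦ -sqrt(-867). Hence Gal(Q(sqrt(-867))/Q) = Z/2Z.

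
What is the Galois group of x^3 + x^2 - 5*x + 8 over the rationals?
Gal(K/Q) = S_3 (symmetric group of order 6)

Compute the discriminant of x^3 + (1)*x^2 + (-5)*x + (8): Δ = -1955. Since Δ is not a rational square, the Galois group is not contained in A_3; it must be the full S_3 (irreducibility of the cubic rules out anything smaller).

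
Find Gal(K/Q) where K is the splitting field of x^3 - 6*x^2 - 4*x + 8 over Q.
Gal(K/Q) = S_3 (symmetric group of order 6)

Compute the discriminant of x^3 + (-6)*x^2 + (-4)*x + (8): Δ = 9472. Since Δ is not a rational square, the Galois group is not contained in A_3; it must be the full S_3 (irreducibility of the cubic rules out anything smaller).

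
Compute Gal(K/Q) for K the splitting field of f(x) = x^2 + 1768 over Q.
Gal(K/Q) = Z/2Z (cyclic of order 2)

x^2 + 1768 is irreducible over Q since -1768 is not a rational square. The splitting field Q(sqrt(-1768)) has degree 2 over Q, and its unique nontrivial automorphism is sqrt(-1768) ↦ -sqrt(-1768). Hence Gal(Q(sqrt(-1768))/Q) = Z/2Z.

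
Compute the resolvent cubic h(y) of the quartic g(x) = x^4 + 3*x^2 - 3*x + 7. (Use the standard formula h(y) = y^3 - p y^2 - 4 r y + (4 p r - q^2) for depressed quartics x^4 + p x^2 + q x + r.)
h(y) = y^3 - 3*y^2 - 28*y + 75

Identify coefficients: p = 3, q = -3, r = 7.
Plug into h(y) = y^3 - p y^2 - 4 r y + (4 p r - q^2):
  h(y) = y^3 - (3) y^2 - 4*(7) y + (4*(3)*(7) - (-3)^2)
       = y^3 + (-3) y^2 + (-28) y + (75).
Simplifying: h(y) = y^3 - 3*y^2 - 28*y + 75.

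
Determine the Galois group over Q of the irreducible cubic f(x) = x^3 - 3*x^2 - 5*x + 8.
Gal(K/Q) = S_3 (symmetric group of order 6)

Compute the discriminant of x^3 + (-3)*x^2 + (-5)*x + (8): Δ = 2021. Since Δ is not a rational square, the Galois group is not contained in A_3; it must be the full S_3 (irreducibility of the cubic rules out anything smaller).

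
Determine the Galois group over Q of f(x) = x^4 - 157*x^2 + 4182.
Gal(K/Q) = V_4 (Klein four-group, Z/2Z × Z/2Z)

f factors as (x^2 - 34)(x^2 - 123), so the splitting field is K = Q(sqrt(34), sqrt(123)). The elements 34, 123, 4182 are all non-squares in Q, so sqrt(34) and sqrt(123) generate independent quadratic extensions. Thus [K:Q] = 4 and Gal(K/Q) is generated by the two order-2 automorphisms sqrt(34) ↦ -sqrt(34) and sqrt(123) ↦ -sqrt(123), giving V_4.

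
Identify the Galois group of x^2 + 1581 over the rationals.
Gal(K/Q) = Z/2Z (cyclic of order 2)

x^2 + 1581 is irreducible over Q since -1581 is not a rational square. The splitting field Q(sqrt(-1581)) has degree 2 over Q, and its unique nontrivial automorphism is sqrt(-1581) ↦ -sqrt(-1581). Hence Gal(Q(sqrt(-1581))/Q) = Z/2Z.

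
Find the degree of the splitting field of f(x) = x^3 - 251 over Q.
[K:Q] = 6

x^3 - 251 has one real root r = 251^(1/3) and two complex roots r*zeta_3, r*zeta_3^2 where zeta_3 = e^(2*pi*i/3). The splitting field is Q(r, zeta_3). [Q(r):Q] = 3 and [Q(zeta_3):Q] = 2 with gcd = 1, so [Q(r, zeta_3):Q] = 3 * 2 = 6.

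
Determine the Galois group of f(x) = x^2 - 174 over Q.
Gal(K/Q) = Z/2Z (cyclic of order 2)

x^2 - 174 is irreducible over Q since 174 is not a rational square. The splitting field Q(sqrt(174)) has degree 2 over Q, and its unique nontrivial automorphism is sqrt(174) ↦ -sqrt(174). Hence Gal(Q(sqrt(174))/Q) = Z/2Z.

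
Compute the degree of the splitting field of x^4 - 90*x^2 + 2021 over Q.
[K:Q] = 4

f factors as (x^2 - 43)(x^2 - 47); the splitting field is K = Q(sqrt(43), sqrt(47)). Since 43, 47, and 2021 are all non-squares in Q, the three subfields Q(sqrt(43)), Q(sqrt(47)), Q(sqrt(2021)) are distinct degree-2 extensions, so [K:Q] = 4 (Klein four Galois group).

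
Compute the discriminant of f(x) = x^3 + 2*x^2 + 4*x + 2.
Δ = -76

For x^3 + a x^2 + b x + c the discriminant is Δ = 18 a b c - 4 a^3 c + a^2 b^2 - 4 b^3 - 27 c^2.
Plug a = 2, b = 4, c = 2:
  18*(2)*(4)*(2) - 4*(2)^3*(2) + (2)^2*(4)^2 - 4*(4)^3 - 27*(2)^2
  = 288 + (-64) + 64 + (-256) + (-108)
  = -76.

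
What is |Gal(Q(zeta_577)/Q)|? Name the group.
|Gal(Q(zeta_577)/Q)| = phi(577) = 576; group ≅ (Z/577Z)^* ≅ Z/576Z

The n-th cyclotomic polynomial Φ_577(x) is the minimal polynomial of zeta_577 over Q and has degree phi(577) = 576. So Q(zeta_577) is a degree-576 Galois extension with Galois group (Z/577Z)^*. (Z/577Z)^* is cyclic since 577 is an odd prime power (or 4). Hence Gal(Q(zeta_577)/Q) ≅ Z/576Z.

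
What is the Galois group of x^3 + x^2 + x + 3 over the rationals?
Gal(K/Q) = S_3 (symmetric group of order 6)

Compute the discriminant of x^3 + (1)*x^2 + (1)*x + (3): Δ = -204. Since Δ is not a rational square, the Galois group is not contained in A_3; it must be the full S_3 (irreducibility of the cubic rules out anything smaller).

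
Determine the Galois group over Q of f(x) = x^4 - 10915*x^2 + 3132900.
Gal(K/Q) = Z/2Z (cyclic of order 2)

f factors as (x^2 - 295)(x^2 - 10620), so the splitting field is K = Q(sqrt(295), sqrt(10620)). The squarefree part of 295 is 295 and the squarefree part of 10620 is also 295, so sqrt(295) and sqrt(10620) are both rational multiples of sqrt(295). Hence Q(sqrt(295)) = Q(sqrt(10620)) = Q(sqrt(295)), and the splitting field collapses to a single degree-2 extension with Galois group Z/2Z.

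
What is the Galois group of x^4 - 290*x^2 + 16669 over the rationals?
Gal(K/Q) = V_4 (Klein four-group, Z/2Z × Z/2Z)

f factors as (x^2 - 211)(x^2 - 79), so the splitting field is K = Q(sqrt(211), sqrt(79)). The elements 211, 79, 16669 are all non-squares in Q, so sqrt(211) and sqrt(79) generate independent quadratic extensions. Thus [K:Q] = 4 and Gal(K/Q) is generated by the two order-2 automorphisms sqrt(211) ↦ -sqrt(211) and sqrt(79) ↦ -sqrt(79), giving V_4.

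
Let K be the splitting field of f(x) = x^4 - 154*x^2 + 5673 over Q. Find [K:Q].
[K:Q] = 4

f factors as (x^2 - 93)(x^2 - 61); the splitting field is K = Q(sqrt(93), sqrt(61)). Since 93, 61, and 5673 are all non-squares in Q, the three subfields Q(sqrt(93)), Q(sqrt(61)), Q(sqrt(5673)) are distinct degree-2 extensions, so [K:Q] = 4 (Klein four Galois group).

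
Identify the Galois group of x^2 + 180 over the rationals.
Gal(K/Q) = Z/2Z (cyclic of order 2)

x^2 + 180 is irreducible over Q since -180 is not a rational square. The splitting field Q(sqrt(-180)) has degree 2 over Q, and its unique nontrivial automorphism is sqrt(-180) ↦ -sqrt(-180). Hence Gal(Q(sqrt(-180))/Q) = Z/2Z.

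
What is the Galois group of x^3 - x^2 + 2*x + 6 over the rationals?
Gal(K/Q) = S_3 (symmetric group of order 6)

Compute the discriminant of x^3 + (-1)*x^2 + (2)*x + (6): Δ = -1192. Since Δ is not a rational square, the Galois group is not contained in A_3; it must be the full S_3 (irreducibility of the cubic rules out anything smaller).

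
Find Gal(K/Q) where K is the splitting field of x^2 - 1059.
Gal(K/Q) = Z/2Z (cyclic of order 2)

x^2 - 1059 is irreducible over Q since 1059 is not a rational square. The splitting field Q(sqrt(1059)) has degree 2 over Q, and its unique nontrivial automorphism is sqrt(1059) ↦ -sqrt(1059). Hence Gal(Q(sqrt(1059))/Q) = Z/2Z.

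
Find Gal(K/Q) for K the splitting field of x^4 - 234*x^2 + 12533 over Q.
Gal(K/Q) = V_4 (Klein four-group, Z/2Z × Z/2Z)

f factors as (x^2 - 83)(x^2 - 151), so the splitting field is K = Q(sqrt(83), sqrt(151)). The elements 83, 151, 12533 are all non-squares in Q, so sqrt(83) and sqrt(151) generate independent quadratic extensions. Thus [K:Q] = 4 and Gal(K/Q) is generated by the two order-2 automorphisms sqrt(83) ↦ -sqrt(83) and sqrt(151) ↦ -sqrt(151), giving V_4.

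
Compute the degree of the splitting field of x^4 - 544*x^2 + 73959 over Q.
[K:Q] = 4

f factors as (x^2 - 267)(x^2 - 277); the splitting field is K = Q(sqrt(267), sqrt(277)). Since 267, 277, and 73959 are all non-squares in Q, the three subfields Q(sqrt(267)), Q(sqrt(277)), Q(sqrt(73959)) are distinct degree-2 extensions, so [K:Q] = 4 (Klein four Galois group).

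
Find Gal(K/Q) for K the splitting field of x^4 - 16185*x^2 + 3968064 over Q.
Gal(K/Q) = Z/2Z (cyclic of order 2)

f factors as (x^2 - 15936)(x^2 - 249), so the splitting field is K = Q(sqrt(15936), sqrt(249)). The squarefree part of 15936 is 249 and the squarefree part of 249 is also 249, so sqrt(15936) and sqrt(249) are both rational multiples of sqrt(249). Hence Q(sqrt(15936)) = Q(sqrt(249)) = Q(sqrt(249)), and the splitting field collapses to a single degree-2 extension with Galois group Z/2Z.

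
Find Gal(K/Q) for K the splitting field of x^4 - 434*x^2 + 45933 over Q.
Gal(K/Q) = V_4 (Klein four-group, Z/2Z × Z/2Z)

f factors as (x^2 - 183)(x^2 - 251), so the splitting field is K = Q(sqrt(183), sqrt(251)). The elements 183, 251, 45933 are all non-squares in Q, so sqrt(183) and sqrt(251) generate independent quadratic extensions. Thus [K:Q] = 4 and Gal(K/Q) is generated by the two order-2 automorphisms sqrt(183) ↦ -sqrt(183) and sqrt(251) ↦ -sqrt(251), giving V_4.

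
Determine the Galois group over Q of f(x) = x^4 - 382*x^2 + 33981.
Gal(K/Q) = V_4 (Klein four-group, Z/2Z × Z/2Z)

f factors as (x^2 - 141)(x^2 - 241), so the splitting field is K = Q(sqrt(141), sqrt(241)). The elements 141, 241, 33981 are all non-squares in Q, so sqrt(141) and sqrt(241) generate independent quadratic extensions. Thus [K:Q] = 4 and Gal(K/Q) is generated by the two order-2 automorphisms sqrt(141) ↦ -sqrt(141) and sqrt(241) ↦ -sqrt(241), giving V_4.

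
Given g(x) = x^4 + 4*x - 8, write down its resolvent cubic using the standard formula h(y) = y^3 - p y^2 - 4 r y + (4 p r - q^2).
h(y) = y^3 + 32*y - 16

Identify coefficients: p = 0, q = 4, r = -8.
Plug into h(y) = y^3 - p y^2 - 4 r y + (4 p r - q^2):
  h(y) = y^3 - (0) y^2 - 4*(-8) y + (4*(0)*(-8) - (4)^2)
       = y^3 + (0) y^2 + (32) y + (-16).
Simplifying: h(y) = y^3 + 32*y - 16.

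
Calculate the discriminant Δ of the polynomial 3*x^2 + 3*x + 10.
Δ = -111

For a quadratic a x^2 + b x + c the discriminant is Δ = b^2 - 4ac = (3)^2 - 4*(3)*(10) = 9 - (120) = -111.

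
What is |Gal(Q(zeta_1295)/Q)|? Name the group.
|Gal(Q(zeta_1295)/Q)| = phi(1295) = 864; group ≅ (Z/1295Z)^* ≅ Z/4Z × Z/6Z × Z/36Z

The n-th cyclotomic polynomial Φ_1295(x) is the minimal polynomial of zeta_1295 over Q and has degree phi(1295) = 864. So Q(zeta_1295) is a degree-864 Galois extension with Galois group (Z/1295Z)^*. By CRT, (Z/1295Z)^* ≅ (Z/5Z)^* × (Z/7Z)^* × (Z/37Z)^*. Each prime-power unit group is (Z/5Z)^* ≅ Z/4Z; (Z/7Z)^* ≅ Z/6Z; (Z/37Z)^* ≅ Z/36Z. Hence Gal(Q(zeta_1295)/Q) ≅ Z/4Z × Z/6Z × Z/36Z.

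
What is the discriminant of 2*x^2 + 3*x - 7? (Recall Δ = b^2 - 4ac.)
Δ = 65

For a quadratic a x^2 + b x + c the discriminant is Δ = b^2 - 4ac = (3)^2 - 4*(2)*(-7) = 9 - (-56) = 65.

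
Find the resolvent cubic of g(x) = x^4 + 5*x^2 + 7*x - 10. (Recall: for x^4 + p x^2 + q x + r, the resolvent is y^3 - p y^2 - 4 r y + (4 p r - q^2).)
h(y) = y^3 - 5*y^2 + 40*y - 249

Identify coefficients: p = 5, q = 7, r = -10.
Plug into h(y) = y^3 - p y^2 - 4 r y + (4 p r - q^2):
  h(y) = y^3 - (5) y^2 - 4*(-10) y + (4*(5)*(-10) - (7)^2)
       = y^3 + (-5) y^2 + (40) y + (-249).
Simplifying: h(y) = y^3 - 5*y^2 + 40*y - 249.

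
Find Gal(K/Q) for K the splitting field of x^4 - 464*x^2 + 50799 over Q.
Gal(K/Q) = V_4 (Klein four-group, Z/2Z × Z/2Z)

f factors as (x^2 - 287)(x^2 - 177), so the splitting field is K = Q(sqrt(287), sqrt(177)). The elements 287, 177, 50799 are all non-squares in Q, so sqrt(287) and sqrt(177) generate independent quadratic extensions. Thus [K:Q] = 4 and Gal(K/Q) is generated by the two order-2 automorphisms sqrt(287) ↦ -sqrt(287) and sqrt(177) ↦ -sqrt(177), giving V_4.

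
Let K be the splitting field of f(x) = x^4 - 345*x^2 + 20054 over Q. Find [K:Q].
[K:Q] = 4

f factors as (x^2 - 271)(x^2 - 74); the splitting field is K = Q(sqrt(271), sqrt(74)). Since 271, 74, and 20054 are all non-squares in Q, the three subfields Q(sqrt(271)), Q(sqrt(74)), Q(sqrt(20054)) are distinct degree-2 extensions, so [K:Q] = 4 (Klein four Galois group).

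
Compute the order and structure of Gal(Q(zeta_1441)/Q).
|Gal(Q(zeta_1441)/Q)| = phi(1441) = 1300; group ≅ (Z/1441Z)^* ≅ Z/10Z × Z/130Z

The n-th cyclotomic polynomial Φ_1441(x) is the minimal polynomial of zeta_1441 over Q and has degree phi(1441) = 1300. So Q(zeta_1441) is a degree-1300 Galois extension with Galois group (Z/1441Z)^*. By CRT, (Z/1441Z)^* ≅ (Z/11Z)^* × (Z/131Z)^*. Each prime-power unit group is (Z/11Z)^* ≅ Z/10Z; (Z/131Z)^* ≅ Z/130Z. Hence Gal(Q(zeta_1441)/Q) ≅ Z/10Z × Z/130Z.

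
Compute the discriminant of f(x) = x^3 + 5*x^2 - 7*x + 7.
Δ = -6636

For x^3 + a x^2 + b x + c the discriminant is Δ = 18 a b c - 4 a^3 c + a^2 b^2 - 4 b^3 - 27 c^2.
Plug a = 5, b = -7, c = 7:
  18*(5)*(-7)*(7) - 4*(5)^3*(7) + (5)^2*(-7)^2 - 4*(-7)^3 - 27*(7)^2
  = -4410 + (-3500) + 1225 + (1372) + (-1323)
  = -6636.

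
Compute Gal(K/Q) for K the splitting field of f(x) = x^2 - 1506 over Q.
Gal(K/Q) = Z/2Z (cyclic of order 2)

x^2 - 1506 is irreducible over Q since 1506 is not a rational square. The splitting field Q(sqrt(1506)) has degree 2 over Q, and its unique nontrivial automorphism is sqrt(1506) ↦ -sqrt(1506). Hence Gal(Q(sqrt(1506))/Q) = Z/2Z.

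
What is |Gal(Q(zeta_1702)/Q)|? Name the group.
|Gal(Q(zeta_1702)/Q)| = phi(1702) = 792; group ≅ (Z/1702Z)^* ≅ Z/22Z × Z/36Z

The n-th cyclotomic polynomial Φ_1702(x) is the minimal polynomial of zeta_1702 over Q and has degree phi(1702) = 792. So Q(zeta_1702) is a degree-792 Galois extension with Galois group (Z/1702Z)^*. By CRT, (Z/1702Z)^* ≅ (Z/2Z)^* × (Z/23Z)^* × (Z/37Z)^*. Each prime-power unit group is (Z/2Z)^* ≅ trivial group (order 1); (Z/23Z)^* ≅ Z/22Z; (Z/37Z)^* ≅ Z/36Z. Hence Gal(Q(zeta_1702)/Q) ≅ Z/22Z × Z/36Z.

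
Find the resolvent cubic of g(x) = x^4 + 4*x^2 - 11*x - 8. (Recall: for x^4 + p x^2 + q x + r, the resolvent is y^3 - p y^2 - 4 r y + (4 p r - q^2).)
h(y) = y^3 - 4*y^2 + 32*y - 249

Identify coefficients: p = 4, q = -11, r = -8.
Plug into h(y) = y^3 - p y^2 - 4 r y + (4 p r - q^2):
  h(y) = y^3 - (4) y^2 - 4*(-8) y + (4*(4)*(-8) - (-11)^2)
       = y^3 + (-4) y^2 + (32) y + (-249).
Simplifying: h(y) = y^3 - 4*y^2 + 32*y - 249.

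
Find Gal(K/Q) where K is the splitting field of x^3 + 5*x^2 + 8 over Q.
Gal(K/Q) = S_3 (symmetric group of order 6)

Compute the discriminant of x^3 + (5)*x^2 + (0)*x + (8): Δ = -5728. Since Δ is not a rational square, the Galois group is not contained in A_3; it must be the full S_3 (irreducibility of the cubic rules out anything smaller).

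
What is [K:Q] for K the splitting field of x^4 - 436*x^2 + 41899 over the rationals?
[K:Q] = 4

f factors as (x^2 - 293)(x^2 - 143); the splitting field is K = Q(sqrt(293), sqrt(143)). Since 293, 143, and 41899 are all non-squares in Q, the three subfields Q(sqrt(293)), Q(sqrt(143)), Q(sqrt(41899)) are distinct degree-2 extensions, so [K:Q] = 4 (Klein four Galois group).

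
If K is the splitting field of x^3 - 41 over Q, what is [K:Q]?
[K:Q] = 6

x^3 - 41 has one real root r = 41^(1/3) and two complex roots r*zeta_3, r*zeta_3^2 where zeta_3 = e^(2*pi*i/3). The splitting field is Q(r, zeta_3). [Q(r):Q] = 3 and [Q(zeta_3):Q] = 2 with gcd = 1, so [Q(r, zeta_3):Q] = 3 * 2 = 6.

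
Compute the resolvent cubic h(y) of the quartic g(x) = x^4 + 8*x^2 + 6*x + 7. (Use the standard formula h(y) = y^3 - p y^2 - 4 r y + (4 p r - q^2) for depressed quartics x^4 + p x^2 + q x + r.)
h(y) = y^3 - 8*y^2 - 28*y + 188

Identify coefficients: p = 8, q = 6, r = 7.
Plug into h(y) = y^3 - p y^2 - 4 r y + (4 p r - q^2):
  h(y) = y^3 - (8) y^2 - 4*(7) y + (4*(8)*(7) - (6)^2)
       = y^3 + (-8) y^2 + (-28) y + (188).
Simplifying: h(y) = y^3 - 8*y^2 - 28*y + 188.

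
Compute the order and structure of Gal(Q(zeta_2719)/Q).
|Gal(Q(zeta_2719)/Q)| = phi(2719) = 2718; group ≅ (Z/2719Z)^* ≅ Z/2718Z

The n-th cyclotomic polynomial Φ_2719(x) is the minimal polynomial of zeta_2719 over Q and has degree phi(2719) = 2718. So Q(zeta_2719) is a degree-2718 Galois extension with Galois group (Z/2719Z)^*. (Z/2719Z)^* is cyclic since 2719 is an odd prime power (or 4). Hence Gal(Q(zeta_2719)/Q) ≅ Z/2718Z.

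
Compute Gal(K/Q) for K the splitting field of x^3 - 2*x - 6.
Gal(K/Q) = S_3 (symmetric group of order 6)

Compute the discriminant of x^3 + (0)*x^2 + (-2)*x + (-6): Δ = -940. Since Δ is not a rational square, the Galois group is not contained in A_3; it must be the full S_3 (irreducibility of the cubic rules out anything smaller).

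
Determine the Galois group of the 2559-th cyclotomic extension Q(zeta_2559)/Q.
|Gal(Q(zeta_2559)/Q)| = phi(2559) = 1704; group ≅ (Z/2559Z)^* ≅ Z/2Z × Z/852Z

The n-th cyclotomic polynomial Φ_2559(x) is the minimal polynomial of zeta_2559 over Q and has degree phi(2559) = 1704. So Q(zeta_2559) is a degree-1704 Galois extension with Galois group (Z/2559Z)^*. By CRT, (Z/2559Z)^* ≅ (Z/3Z)^* × (Z/853Z)^*. Each prime-power unit group is (Z/3Z)^* ≅ Z/2Z; (Z/853Z)^* ≅ Z/852Z. Hence Gal(Q(zeta_2559)/Q) ≅ Z/2Z × Z/852Z.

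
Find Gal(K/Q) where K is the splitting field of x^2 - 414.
Gal(K/Q) = Z/2Z (cyclic of order 2)

x^2 - 414 is irreducible over Q since 414 is not a rational square. The splitting field Q(sqrt(414)) has degree 2 over Q, and its unique nontrivial automorphism is sqrt(414) ↦ -sqrt(414). Hence Gal(Q(sqrt(414))/Q) = Z/2Z.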